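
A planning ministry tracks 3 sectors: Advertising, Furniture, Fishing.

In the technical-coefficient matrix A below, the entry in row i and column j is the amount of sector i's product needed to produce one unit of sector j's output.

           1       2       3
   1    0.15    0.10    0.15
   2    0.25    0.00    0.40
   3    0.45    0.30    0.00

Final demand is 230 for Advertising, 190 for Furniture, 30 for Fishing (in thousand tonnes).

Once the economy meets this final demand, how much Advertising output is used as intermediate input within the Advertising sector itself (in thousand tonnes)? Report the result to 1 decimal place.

I − A =
  [   0.85    -0.10    -0.15]
  [  -0.25     1.00    -0.40]
  [  -0.45    -0.30     1.00]
Cofactors of I−A, C_ij = (−1)^(i+j)·(minor ij) (rows/columns in the sector order above):
  C_11 = (1.00)(1.00) − (-0.40)(-0.30) = 0.8800
  C_12 = −[(-0.25)(1.00) − (-0.40)(-0.45)] = 0.4300
  C_13 = (-0.25)(-0.30) − (1.00)(-0.45) = 0.5250
  C_21 = −[(-0.10)(1.00) − (-0.15)(-0.30)] = 0.1450
  C_22 = (0.85)(1.00) − (-0.15)(-0.45) = 0.7825
  C_23 = −[(0.85)(-0.30) − (-0.10)(-0.45)] = 0.3000
  C_31 = (-0.10)(-0.40) − (-0.15)(1.00) = 0.1900
  C_32 = −[(0.85)(-0.40) − (-0.15)(-0.25)] = 0.3775
  C_33 = (0.85)(1.00) − (-0.10)(-0.25) = 0.8250
det(I−A) = Σ_j (I−A)_1j·C_1j = (0.85)(0.8800) + (-0.10)(0.4300) + (-0.15)(0.5250) = 0.62625
adj(I−A) = Cᵀ =
  [ 0.8800   0.1450   0.1900]
  [ 0.4300   0.7825   0.3775]
  [ 0.5250   0.3000   0.8250]
(I − A)⁻¹ = adj(I−A) / det(I−A) ≈
  [   1.4052     0.2315     0.3034]
  [   0.6866     1.2495     0.6028]
  [   0.8383     0.4790     1.3174]
First solve x = (I − A)⁻¹ d = adj(I−A)·d / det(I−A); in particular x_1 = (0.8800·230 + 0.1450·190 + 0.1900·30) / 0.62625 = 235.65 / 0.62625 ≈ 376.287.
Intermediate flow from 1 to 1: z_11 = a_11 · x_1 = 0.15 × 235.65 / 0.62625 = 35.3475 / 0.62625 ≈ 56.4.

z_11 = 56.4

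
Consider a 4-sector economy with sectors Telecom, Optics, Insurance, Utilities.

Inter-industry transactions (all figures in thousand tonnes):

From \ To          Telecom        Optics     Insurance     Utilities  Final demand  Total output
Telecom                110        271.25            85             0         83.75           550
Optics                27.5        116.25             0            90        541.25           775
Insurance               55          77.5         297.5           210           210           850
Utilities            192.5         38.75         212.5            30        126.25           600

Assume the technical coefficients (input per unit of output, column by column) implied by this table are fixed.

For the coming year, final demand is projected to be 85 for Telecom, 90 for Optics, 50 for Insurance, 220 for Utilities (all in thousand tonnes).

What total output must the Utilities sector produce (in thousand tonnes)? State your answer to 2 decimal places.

Technical coefficients a_ij = z_ij / X_j:
  a_TT = 110/550 = 0.20, a_OT = 27.5/550 = 0.05, a_IT = 55/550 = 0.10, a_UT = 192.5/550 = 0.35
  a_TO = 271.25/775 = 0.35, a_OO = 116.25/775 = 0.15, a_IO = 77.5/775 = 0.10, a_UO = 38.75/775 = 0.05
  a_TI = 85/850 = 0.10, a_OI = 0/850 = 0.00, a_II = 297.5/850 = 0.35, a_UI = 212.5/850 = 0.25
  a_TU = 0/600 = 0.00, a_OU = 90/600 = 0.15, a_IU = 210/600 = 0.35, a_UU = 30/600 = 0.05
I − A =
  [   0.80    -0.35    -0.10     0.00]
  [  -0.05     0.85     0.00    -0.15]
  [  -0.10    -0.10     0.65    -0.35]
  [  -0.35    -0.05    -0.25     0.95]
Compute the cofactors C_ij = (−1)^(i+j)·(3×3 minor ij) of I−A; the adjugate is their transpose:
adj(I−A) = Cᵀ =
  [ 0.441875   0.196750   0.093125   0.065375]
  [ 0.064375   0.402250   0.040000   0.078250]
  [ 0.195000   0.166125   0.605000   0.249125]
  [ 0.217500   0.137375   0.195625   0.421625]
det(I−A) = Σ_j (I−A)_1j·C_1j = (0.80)(0.441875) + (-0.35)(0.064375) + (-0.10)(0.195000) + (0.00)(0.217500) = 0.31146875
(I − A)⁻¹ = adj(I−A) / det(I−A) ≈
  [   1.4187     0.6317     0.2990     0.2099]
  [   0.2067     1.2915     0.1284     0.2512]
  [   0.6261     0.5334     1.9424     0.7998]
  [   0.6983     0.4411     0.6281     1.3537]
x = (I − A)⁻¹ d = adj(I−A)·d / det(I−A), with det(I−A) = 0.31146875:
  x_T = (0.441875·85 + 0.196750·90 + 0.093125·50 + 0.065375·220) / 0.31146875 = 74.305625 / 0.31146875 ≈ 238.57
  x_O = (0.064375·85 + 0.402250·90 + 0.040000·50 + 0.078250·220) / 0.31146875 = 60.889375 / 0.31146875 ≈ 195.49
  x_I = (0.195000·85 + 0.166125·90 + 0.605000·50 + 0.249125·220) / 0.31146875 = 116.58375 / 0.31146875 ≈ 374.30
  x_U = (0.217500·85 + 0.137375·90 + 0.195625·50 + 0.421625·220) / 0.31146875 = 133.39 / 0.31146875 ≈ 428.26

x_U = 428.26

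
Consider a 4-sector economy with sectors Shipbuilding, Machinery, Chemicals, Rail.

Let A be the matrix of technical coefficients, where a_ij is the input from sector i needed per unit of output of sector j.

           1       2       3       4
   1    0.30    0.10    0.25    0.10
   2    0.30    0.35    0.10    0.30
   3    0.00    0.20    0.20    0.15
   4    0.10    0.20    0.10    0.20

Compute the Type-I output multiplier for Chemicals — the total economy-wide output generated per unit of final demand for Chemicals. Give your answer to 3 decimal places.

I − A =
  [   0.70    -0.10    -0.25    -0.10]
  [  -0.30     0.65    -0.10    -0.30]
  [   0.00    -0.20     0.80    -0.15]
  [  -0.10    -0.20    -0.10     0.80]
Compute the cofactors C_ij = (−1)^(i+j)·(3×3 minor ij) of I−A; the adjugate is their transpose:
adj(I−A) = Cᵀ =
  [ 0.333250   0.128000   0.134500   0.114875]
  [ 0.213000   0.425750   0.146500   0.213750]
  [ 0.072750   0.132500   0.282500   0.111750]
  [ 0.104000   0.139000   0.088750   0.311000]
det(I−A) = Σ_j (I−A)_1j·C_1j = (0.70)(0.333250) + (-0.10)(0.213000) + (-0.25)(0.072750) + (-0.10)(0.104000) = 0.1833875
(I − A)⁻¹ = adj(I−A) / det(I−A) ≈
  [   1.8172     0.6980     0.7334     0.6264]
  [   1.1615     2.3216     0.7989     1.1656]
  [   0.3967     0.7225     1.5405     0.6094]
  [   0.5671     0.7580     0.4839     1.6959]
The output multiplier for sector j is the column-j sum of the Leontief inverse (I − A)⁻¹ = adj(I−A) / det(I−A).
Column 3 of adj(I−A): (0.134500, 0.146500, 0.282500, 0.088750); det(I−A) = 0.1833875.
m_3 = (0.134500 + 0.146500 + 0.282500 + 0.088750) / 0.1833875 = 0.65225 / 0.1833875 ≈ 3.557.

m_3 = 3.557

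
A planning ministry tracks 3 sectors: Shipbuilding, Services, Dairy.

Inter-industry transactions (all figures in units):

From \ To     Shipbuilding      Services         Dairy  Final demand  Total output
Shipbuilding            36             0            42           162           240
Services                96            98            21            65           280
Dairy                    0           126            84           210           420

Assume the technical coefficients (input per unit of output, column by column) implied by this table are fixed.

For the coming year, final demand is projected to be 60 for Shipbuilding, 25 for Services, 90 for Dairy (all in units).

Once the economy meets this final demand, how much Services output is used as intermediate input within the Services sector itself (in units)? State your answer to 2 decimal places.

Technical coefficients a_ij = z_ij / X_j:
  a_11 = 36/240 = 0.15, a_21 = 96/240 = 0.40, a_31 = 0/240 = 0.00
  a_12 = 0/280 = 0.00, a_22 = 98/280 = 0.35, a_32 = 126/280 = 0.45
  a_13 = 42/420 = 0.10, a_23 = 21/420 = 0.05, a_33 = 84/420 = 0.20
I − A =
  [   0.85     0.00    -0.10]
  [  -0.40     0.65    -0.05]
  [   0.00    -0.45     0.80]
Cofactors of I−A, C_ij = (−1)^(i+j)·(minor ij) (rows/columns in the sector order above):
  C_11 = (0.65)(0.80) − (-0.05)(-0.45) = 0.4975
  C_12 = −[(-0.40)(0.80) − (-0.05)(0.00)] = 0.3200
  C_13 = (-0.40)(-0.45) − (0.65)(0.00) = 0.1800
  C_21 = −[(0.00)(0.80) − (-0.10)(-0.45)] = 0.0450
  C_22 = (0.85)(0.80) − (-0.10)(0.00) = 0.6800
  C_23 = −[(0.85)(-0.45) − (0.00)(0.00)] = 0.3825
  C_31 = (0.00)(-0.05) − (-0.10)(0.65) = 0.0650
  C_32 = −[(0.85)(-0.05) − (-0.10)(-0.40)] = 0.0825
  C_33 = (0.85)(0.65) − (0.00)(-0.40) = 0.5525
det(I−A) = Σ_j (I−A)_1j·C_1j = (0.85)(0.4975) + (0.00)(0.3200) + (-0.10)(0.1800) = 0.404875
adj(I−A) = Cᵀ =
  [ 0.4975   0.0450   0.0650]
  [ 0.3200   0.6800   0.0825]
  [ 0.1800   0.3825   0.5525]
(I − A)⁻¹ = adj(I−A) / det(I−A) ≈
  [   1.2288     0.1111     0.1605]
  [   0.7904     1.6795     0.2038]
  [   0.4446     0.9447     1.3646]
First solve x = (I − A)⁻¹ d = adj(I−A)·d / det(I−A); in particular x_2 = (0.3200·60 + 0.6800·25 + 0.0825·90) / 0.404875 = 43.625 / 0.404875 ≈ 107.7493.
Intermediate flow from 2 to 2: z_22 = a_22 · x_2 = 0.35 × 43.625 / 0.404875 = 15.26875 / 0.404875 ≈ 37.71.

z_22 = 37.71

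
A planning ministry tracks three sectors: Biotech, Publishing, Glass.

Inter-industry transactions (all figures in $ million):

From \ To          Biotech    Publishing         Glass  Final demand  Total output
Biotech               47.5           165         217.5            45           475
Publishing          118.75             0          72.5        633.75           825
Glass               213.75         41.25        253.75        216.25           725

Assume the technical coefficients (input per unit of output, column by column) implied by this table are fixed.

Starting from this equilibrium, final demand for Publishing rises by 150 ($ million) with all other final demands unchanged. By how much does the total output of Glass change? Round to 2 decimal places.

Δx_3 = 50.59

Technical coefficients a_ij = z_ij / X_j:
  a_11 = 47.5/475 = 0.10, a_21 = 118.75/475 = 0.25, a_31 = 213.75/475 = 0.45
  a_12 = 165/825 = 0.20, a_22 = 0/825 = 0.00, a_32 = 41.25/825 = 0.05
  a_13 = 217.5/725 = 0.30, a_23 = 72.5/725 = 0.10, a_33 = 253.75/725 = 0.35
I − A =
  [   0.90    -0.20    -0.30]
  [  -0.25     1.00    -0.10]
  [  -0.45    -0.05     0.65]
Cofactors of I−A, C_ij = (−1)^(i+j)·(minor ij) (rows/columns in the sector order above):
  C_11 = (1.00)(0.65) − (-0.10)(-0.05) = 0.6450
  C_12 = −[(-0.25)(0.65) − (-0.10)(-0.45)] = 0.2075
  C_13 = (-0.25)(-0.05) − (1.00)(-0.45) = 0.4625
  C_21 = −[(-0.20)(0.65) − (-0.30)(-0.05)] = 0.1450
  C_22 = (0.90)(0.65) − (-0.30)(-0.45) = 0.4500
  C_23 = −[(0.90)(-0.05) − (-0.20)(-0.45)] = 0.1350
  C_31 = (-0.20)(-0.10) − (-0.30)(1.00) = 0.3200
  C_32 = −[(0.90)(-0.10) − (-0.30)(-0.25)] = 0.1650
  C_33 = (0.90)(1.00) − (-0.20)(-0.25) = 0.8500
det(I−A) = Σ_j (I−A)_1j·C_1j = (0.90)(0.6450) + (-0.20)(0.2075) + (-0.30)(0.4625) = 0.40025
adj(I−A) = Cᵀ =
  [ 0.6450   0.1450   0.3200]
  [ 0.2075   0.4500   0.1650]
  [ 0.4625   0.1350   0.8500]
(I − A)⁻¹ = adj(I−A) / det(I−A) ≈
  [   1.6115     0.3623     0.7995]
  [   0.5184     1.1243     0.4122]
  [   1.1555     0.3373     2.1237]
Δx = (I − A)⁻¹ Δd with Δd having +150 in the Publishing component and 0 elsewhere.
So Δx_3 = L_32 · (+150), where L_32 = adj(I−A)_32 / det(I−A) = 0.1350 / 0.40025.
Δx_3 = 0.1350 × (+150) / 0.40025 = 20.25 / 0.40025 ≈ 50.59.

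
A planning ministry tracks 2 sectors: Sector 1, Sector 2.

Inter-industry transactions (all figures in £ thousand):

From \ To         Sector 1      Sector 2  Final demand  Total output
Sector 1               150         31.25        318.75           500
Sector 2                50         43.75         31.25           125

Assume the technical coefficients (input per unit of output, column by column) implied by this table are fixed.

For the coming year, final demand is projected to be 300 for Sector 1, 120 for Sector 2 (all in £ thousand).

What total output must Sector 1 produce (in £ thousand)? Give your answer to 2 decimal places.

Technical coefficients a_ij = z_ij / X_j:
  a_11 = 150/500 = 0.30, a_21 = 50/500 = 0.10
  a_12 = 31.25/125 = 0.25, a_22 = 43.75/125 = 0.35
I − A =
  [   0.70    -0.25]
  [  -0.10     0.65]
det(I−A) = (0.70)(0.65) − (-0.25)(-0.10) = 0.4300
adj(I−A) = [[0.65, 0.25], [0.10, 0.70]]
(I − A)⁻¹ = adj(I−A) / det(I−A) ≈
  [   1.5116     0.5814]
  [   0.2326     1.6279]
x = (I − A)⁻¹ d = adj(I−A)·d / det(I−A), with det(I−A) = 0.4300:
  x_1 = (0.65·300 + 0.25·120) / 0.4300 = 225.00 / 0.4300 ≈ 523.26
  x_2 = (0.10·300 + 0.70·120) / 0.4300 = 114.00 / 0.4300 ≈ 265.12

x_1 = 523.26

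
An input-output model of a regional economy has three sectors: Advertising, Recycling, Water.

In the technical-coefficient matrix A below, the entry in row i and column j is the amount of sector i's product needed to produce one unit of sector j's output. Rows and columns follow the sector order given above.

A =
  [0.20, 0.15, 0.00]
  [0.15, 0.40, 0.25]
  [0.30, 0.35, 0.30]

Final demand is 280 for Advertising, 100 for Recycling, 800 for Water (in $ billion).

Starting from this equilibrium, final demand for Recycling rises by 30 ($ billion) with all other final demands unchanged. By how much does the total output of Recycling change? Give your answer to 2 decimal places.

Δx_R = 70.29

I − A =
  [   0.80    -0.15     0.00]
  [  -0.15     0.60    -0.25]
  [  -0.30    -0.35     0.70]
Cofactors of I−A, C_ij = (−1)^(i+j)·(minor ij) (rows/columns in the sector order above):
  C_11 = (0.60)(0.70) − (-0.25)(-0.35) = 0.3325
  C_12 = −[(-0.15)(0.70) − (-0.25)(-0.30)] = 0.1800
  C_13 = (-0.15)(-0.35) − (0.60)(-0.30) = 0.2325
  C_21 = −[(-0.15)(0.70) − (0.00)(-0.35)] = 0.1050
  C_22 = (0.80)(0.70) − (0.00)(-0.30) = 0.5600
  C_23 = −[(0.80)(-0.35) − (-0.15)(-0.30)] = 0.3250
  C_31 = (-0.15)(-0.25) − (0.00)(0.60) = 0.0375
  C_32 = −[(0.80)(-0.25) − (0.00)(-0.15)] = 0.2000
  C_33 = (0.80)(0.60) − (-0.15)(-0.15) = 0.4575
det(I−A) = Σ_j (I−A)_1j·C_1j = (0.80)(0.3325) + (-0.15)(0.1800) + (0.00)(0.2325) = 0.2390
adj(I−A) = Cᵀ =
  [ 0.3325   0.1050   0.0375]
  [ 0.1800   0.5600   0.2000]
  [ 0.2325   0.3250   0.4575]
(I − A)⁻¹ = adj(I−A) / det(I−A) ≈
  [   1.3912     0.4393     0.1569]
  [   0.7531     2.3431     0.8368]
  [   0.9728     1.3598     1.9142]
Δx = (I − A)⁻¹ Δd with Δd having +30 in the Recycling component and 0 elsewhere.
So Δx_R = L_RR · (+30), where L_RR = adj(I−A)_RR / det(I−A) = 0.5600 / 0.2390.
Δx_R = 0.5600 × (+30) / 0.2390 = 16.80 / 0.2390 ≈ 70.29.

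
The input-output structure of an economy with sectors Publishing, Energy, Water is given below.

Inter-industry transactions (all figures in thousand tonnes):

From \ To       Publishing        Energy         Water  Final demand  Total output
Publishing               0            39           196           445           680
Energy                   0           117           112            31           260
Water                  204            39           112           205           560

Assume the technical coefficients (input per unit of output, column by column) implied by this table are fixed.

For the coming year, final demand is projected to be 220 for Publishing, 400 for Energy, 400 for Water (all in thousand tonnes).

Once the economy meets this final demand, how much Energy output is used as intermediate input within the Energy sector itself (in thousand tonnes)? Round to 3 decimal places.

Technical coefficients a_ij = z_ij / X_j:
  a_11 = 0/680 = 0.00, a_21 = 0/680 = 0.00, a_31 = 204/680 = 0.30
  a_12 = 39/260 = 0.15, a_22 = 117/260 = 0.45, a_32 = 39/260 = 0.15
  a_13 = 196/560 = 0.35, a_23 = 112/560 = 0.20, a_33 = 112/560 = 0.20
I − A =
  [   1.00    -0.15    -0.35]
  [   0.00     0.55    -0.20]
  [  -0.30    -0.15     0.80]
Cofactors of I−A, C_ij = (−1)^(i+j)·(minor ij) (rows/columns in the sector order above):
  C_11 = (0.55)(0.80) − (-0.20)(-0.15) = 0.4100
  C_12 = −[(0.00)(0.80) − (-0.20)(-0.30)] = 0.0600
  C_13 = (0.00)(-0.15) − (0.55)(-0.30) = 0.1650
  C_21 = −[(-0.15)(0.80) − (-0.35)(-0.15)] = 0.1725
  C_22 = (1.00)(0.80) − (-0.35)(-0.30) = 0.6950
  C_23 = −[(1.00)(-0.15) − (-0.15)(-0.30)] = 0.1950
  C_31 = (-0.15)(-0.20) − (-0.35)(0.55) = 0.2225
  C_32 = −[(1.00)(-0.20) − (-0.35)(0.00)] = 0.2000
  C_33 = (1.00)(0.55) − (-0.15)(0.00) = 0.5500
det(I−A) = Σ_j (I−A)_1j·C_1j = (1.00)(0.4100) + (-0.15)(0.0600) + (-0.35)(0.1650) = 0.34325
adj(I−A) = Cᵀ =
  [ 0.4100   0.1725   0.2225]
  [ 0.0600   0.6950   0.2000]
  [ 0.1650   0.1950   0.5500]
(I − A)⁻¹ = adj(I−A) / det(I−A) ≈
  [   1.1945     0.5025     0.6482]
  [   0.1748     2.0248     0.5827]
  [   0.4807     0.5681     1.6023]
First solve x = (I − A)⁻¹ d = adj(I−A)·d / det(I−A); in particular x_2 = (0.0600·220 + 0.6950·400 + 0.2000·400) / 0.34325 = 371.20 / 0.34325 ≈ 1081.42753.
Intermediate flow from 2 to 2: z_22 = a_22 · x_2 = 0.45 × 371.20 / 0.34325 = 167.04 / 0.34325 ≈ 486.642.

z_22 = 486.642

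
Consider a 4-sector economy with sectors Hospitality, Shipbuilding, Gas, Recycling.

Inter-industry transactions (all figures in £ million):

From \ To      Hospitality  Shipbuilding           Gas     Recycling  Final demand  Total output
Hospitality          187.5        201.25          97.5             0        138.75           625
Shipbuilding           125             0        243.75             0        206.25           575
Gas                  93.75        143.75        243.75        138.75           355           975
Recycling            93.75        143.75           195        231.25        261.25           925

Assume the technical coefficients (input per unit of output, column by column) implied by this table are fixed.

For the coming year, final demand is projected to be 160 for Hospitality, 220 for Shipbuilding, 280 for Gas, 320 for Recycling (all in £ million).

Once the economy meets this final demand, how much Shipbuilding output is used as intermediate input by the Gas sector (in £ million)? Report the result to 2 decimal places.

Technical coefficients a_ij = z_ij / X_j:
  a_HH = 187.5/625 = 0.30, a_SH = 125/625 = 0.20, a_GH = 93.75/625 = 0.15, a_RH = 93.75/625 = 0.15
  a_HS = 201.25/575 = 0.35, a_SS = 0/575 = 0.00, a_GS = 143.75/575 = 0.25, a_RS = 143.75/575 = 0.25
  a_HG = 97.5/975 = 0.10, a_SG = 243.75/975 = 0.25, a_GG = 243.75/975 = 0.25, a_RG = 195/975 = 0.20
  a_HR = 0/925 = 0.00, a_SR = 0/925 = 0.00, a_GR = 138.75/925 = 0.15, a_RR = 231.25/925 = 0.25
I − A =
  [   0.70    -0.35    -0.10     0.00]
  [  -0.20     1.00    -0.25     0.00]
  [  -0.15    -0.25     0.75    -0.15]
  [  -0.15    -0.25    -0.20     0.75]
Compute the cofactors C_ij = (−1)^(i+j)·(3×3 minor ij) of I−A; the adjugate is their transpose:
adj(I−A) = Cᵀ =
  [ 0.476250   0.208875   0.140625   0.028125]
  [ 0.140250   0.359250   0.146250   0.029250]
  [ 0.180000   0.204750   0.472500   0.094500]
  [ 0.190000   0.216125   0.202875   0.395625]
det(I−A) = Σ_j (I−A)_1j·C_1j = (0.70)(0.476250) + (-0.35)(0.140250) + (-0.10)(0.180000) + (0.00)(0.190000) = 0.2662875
(I − A)⁻¹ = adj(I−A) / det(I−A) ≈
  [   1.7885     0.7844     0.5281     0.1056]
  [   0.5267     1.3491     0.5492     0.1098]
  [   0.6760     0.7689     1.7744     0.3549]
  [   0.7135     0.8116     0.7619     1.4857]
First solve x = (I − A)⁻¹ d = adj(I−A)·d / det(I−A); in particular x_G = (0.180000·160 + 0.204750·220 + 0.472500·280 + 0.094500·320) / 0.2662875 = 236.385 / 0.2662875 ≈ 887.7060.
Intermediate flow from S to G: z_SG = a_SG · x_G = 0.25 × 236.385 / 0.2662875 = 59.09625 / 0.2662875 ≈ 221.93.

z_SG = 221.93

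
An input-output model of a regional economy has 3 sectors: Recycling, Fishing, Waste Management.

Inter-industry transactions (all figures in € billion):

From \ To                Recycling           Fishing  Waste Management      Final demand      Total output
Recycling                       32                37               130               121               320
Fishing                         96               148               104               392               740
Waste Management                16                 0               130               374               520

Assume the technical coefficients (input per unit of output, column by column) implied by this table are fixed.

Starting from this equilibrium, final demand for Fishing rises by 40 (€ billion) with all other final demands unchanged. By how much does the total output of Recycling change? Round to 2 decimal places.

Technical coefficients a_ij = z_ij / X_j:
  a_11 = 32/320 = 0.10, a_21 = 96/320 = 0.30, a_31 = 16/320 = 0.05
  a_12 = 37/740 = 0.05, a_22 = 148/740 = 0.20, a_32 = 0/740 = 0.00
  a_13 = 130/520 = 0.25, a_23 = 104/520 = 0.20, a_33 = 130/520 = 0.25
I − A =
  [   0.90    -0.05    -0.25]
  [  -0.30     0.80    -0.20]
  [  -0.05     0.00     0.75]
Cofactors of I−A, C_ij = (−1)^(i+j)·(minor ij) (rows/columns in the sector order above):
  C_11 = (0.80)(0.75) − (-0.20)(0.00) = 0.6000
  C_12 = −[(-0.30)(0.75) − (-0.20)(-0.05)] = 0.2350
  C_13 = (-0.30)(0.00) − (0.80)(-0.05) = 0.0400
  C_21 = −[(-0.05)(0.75) − (-0.25)(0.00)] = 0.0375
  C_22 = (0.90)(0.75) − (-0.25)(-0.05) = 0.6625
  C_23 = −[(0.90)(0.00) − (-0.05)(-0.05)] = 0.0025
  C_31 = (-0.05)(-0.20) − (-0.25)(0.80) = 0.2100
  C_32 = −[(0.90)(-0.20) − (-0.25)(-0.30)] = 0.2550
  C_33 = (0.90)(0.80) − (-0.05)(-0.30) = 0.7050
det(I−A) = Σ_j (I−A)_1j·C_1j = (0.90)(0.6000) + (-0.05)(0.2350) + (-0.25)(0.0400) = 0.51825
adj(I−A) = Cᵀ =
  [ 0.6000   0.0375   0.2100]
  [ 0.2350   0.6625   0.2550]
  [ 0.0400   0.0025   0.7050]
(I − A)⁻¹ = adj(I−A) / det(I−A) ≈
  [   1.1577     0.0724     0.4052]
  [   0.4534     1.2783     0.4920]
  [   0.0772     0.0048     1.3603]
Δx = (I − A)⁻¹ Δd with Δd having +40 in the Fishing component and 0 elsewhere.
So Δx_1 = L_12 · (+40), where L_12 = adj(I−A)_12 / det(I−A) = 0.0375 / 0.51825.
Δx_1 = 0.0375 × (+40) / 0.51825 = 1.50 / 0.51825 ≈ 2.89.

Δx_1 = 2.89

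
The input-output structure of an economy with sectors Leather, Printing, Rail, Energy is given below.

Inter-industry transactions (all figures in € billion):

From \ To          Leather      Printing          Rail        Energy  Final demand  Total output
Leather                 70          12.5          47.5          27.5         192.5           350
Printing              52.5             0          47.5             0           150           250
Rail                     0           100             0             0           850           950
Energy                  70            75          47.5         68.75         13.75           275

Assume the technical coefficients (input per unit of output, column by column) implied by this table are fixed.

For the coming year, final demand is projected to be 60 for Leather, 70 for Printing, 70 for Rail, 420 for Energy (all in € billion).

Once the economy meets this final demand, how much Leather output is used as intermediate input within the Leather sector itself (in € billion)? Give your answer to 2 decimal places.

z_11 = 33.97

Technical coefficients a_ij = z_ij / X_j:
  a_11 = 70/350 = 0.20, a_21 = 52.5/350 = 0.15, a_31 = 0/350 = 0.00, a_41 = 70/350 = 0.20
  a_12 = 12.5/250 = 0.05, a_22 = 0/250 = 0.00, a_32 = 100/250 = 0.40, a_42 = 75/250 = 0.30
  a_13 = 47.5/950 = 0.05, a_23 = 47.5/950 = 0.05, a_33 = 0/950 = 0.00, a_43 = 47.5/950 = 0.05
  a_14 = 27.5/275 = 0.10, a_24 = 0/275 = 0.00, a_34 = 0/275 = 0.00, a_44 = 68.75/275 = 0.25
I − A =
  [   0.80    -0.05    -0.05    -0.10]
  [  -0.15     1.00    -0.05     0.00]
  [   0.00    -0.40     1.00     0.00]
  [  -0.20    -0.30    -0.05     0.75]
Compute the cofactors C_ij = (−1)^(i+j)·(3×3 minor ij) of I−A; the adjugate is their transpose:
adj(I−A) = Cᵀ =
  [ 0.735000   0.084500   0.045875   0.098000]
  [ 0.112500   0.580000   0.035375   0.015000]
  [ 0.045000   0.232000   0.569875   0.006000]
  [ 0.244000   0.270000   0.064375   0.773500]
det(I−A) = Σ_j (I−A)_1j·C_1j = (0.80)(0.735000) + (-0.05)(0.112500) + (-0.05)(0.045000) + (-0.10)(0.244000) = 0.555725
(I − A)⁻¹ = adj(I−A) / det(I−A) ≈
  [   1.3226     0.1521     0.0825     0.1763]
  [   0.2024     1.0437     0.0637     0.0270]
  [   0.0810     0.4175     1.0255     0.0108]
  [   0.4391     0.4859     0.1158     1.3919]
First solve x = (I − A)⁻¹ d = adj(I−A)·d / det(I−A); in particular x_1 = (0.735000·60 + 0.084500·70 + 0.045875·70 + 0.098000·420) / 0.555725 = 94.38625 / 0.555725 ≈ 169.8434.
Intermediate flow from 1 to 1: z_11 = a_11 · x_1 = 0.20 × 94.38625 / 0.555725 = 18.87725 / 0.555725 ≈ 33.97.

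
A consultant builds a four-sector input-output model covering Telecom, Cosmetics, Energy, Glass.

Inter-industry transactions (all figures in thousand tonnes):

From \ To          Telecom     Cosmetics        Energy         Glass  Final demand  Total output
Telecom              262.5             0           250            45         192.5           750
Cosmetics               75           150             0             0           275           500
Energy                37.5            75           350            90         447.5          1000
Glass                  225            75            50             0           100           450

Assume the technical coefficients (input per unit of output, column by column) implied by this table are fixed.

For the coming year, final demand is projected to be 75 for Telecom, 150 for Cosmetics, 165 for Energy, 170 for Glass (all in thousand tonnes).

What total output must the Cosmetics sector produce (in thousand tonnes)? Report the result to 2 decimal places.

x_2 = 262.40

Technical coefficients a_ij = z_ij / X_j:
  a_11 = 262.5/750 = 0.35, a_21 = 75/750 = 0.10, a_31 = 37.5/750 = 0.05, a_41 = 225/750 = 0.30
  a_12 = 0/500 = 0.00, a_22 = 150/500 = 0.30, a_32 = 75/500 = 0.15, a_42 = 75/500 = 0.15
  a_13 = 250/1000 = 0.25, a_23 = 0/1000 = 0.00, a_33 = 350/1000 = 0.35, a_43 = 50/1000 = 0.05
  a_14 = 45/450 = 0.10, a_24 = 0/450 = 0.00, a_34 = 90/450 = 0.20, a_44 = 0/450 = 0.00
I − A =
  [   0.65     0.00    -0.25    -0.10]
  [  -0.10     0.70     0.00     0.00]
  [  -0.05    -0.15     0.65    -0.20]
  [  -0.30    -0.15    -0.05     1.00]
Compute the cofactors C_ij = (−1)^(i+j)·(3×3 minor ij) of I−A; the adjugate is their transpose:
adj(I−A) = Cᵀ =
  [ 0.448000   0.055500   0.178500   0.080500]
  [ 0.064000   0.368750   0.025500   0.011500]
  [ 0.095000   0.113250   0.432500   0.096000]
  [ 0.148750   0.077625   0.079000   0.283250]
det(I−A) = Σ_j (I−A)_1j·C_1j = (0.65)(0.448000) + (0.00)(0.064000) + (-0.25)(0.095000) + (-0.10)(0.148750) = 0.252575
(I − A)⁻¹ = adj(I−A) / det(I−A) ≈
  [   1.7737     0.2197     0.7067     0.3187]
  [   0.2534     1.4600     0.1010     0.0455]
  [   0.3761     0.4484     1.7124     0.3801]
  [   0.5889     0.3073     0.3128     1.1214]
x = (I − A)⁻¹ d = adj(I−A)·d / det(I−A), with det(I−A) = 0.252575:
  x_1 = (0.448000·75 + 0.055500·150 + 0.178500·165 + 0.080500·170) / 0.252575 = 85.0625 / 0.252575 ≈ 336.78
  x_2 = (0.064000·75 + 0.368750·150 + 0.025500·165 + 0.011500·170) / 0.252575 = 66.275 / 0.252575 ≈ 262.40
  x_3 = (0.095000·75 + 0.113250·150 + 0.432500·165 + 0.096000·170) / 0.252575 = 111.795 / 0.252575 ≈ 442.62
  x_4 = (0.148750·75 + 0.077625·150 + 0.079000·165 + 0.283250·170) / 0.252575 = 83.9875 / 0.252575 ≈ 332.52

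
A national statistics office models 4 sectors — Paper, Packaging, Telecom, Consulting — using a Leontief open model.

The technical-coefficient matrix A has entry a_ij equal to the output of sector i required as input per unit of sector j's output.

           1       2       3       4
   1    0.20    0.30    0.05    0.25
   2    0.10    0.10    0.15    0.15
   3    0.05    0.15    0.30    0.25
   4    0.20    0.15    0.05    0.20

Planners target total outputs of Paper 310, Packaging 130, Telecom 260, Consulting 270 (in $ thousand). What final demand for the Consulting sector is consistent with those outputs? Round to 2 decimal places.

d_4 = 121.50

I − A =
  [   0.80    -0.30    -0.05    -0.25]
  [  -0.10     0.90    -0.15    -0.15]
  [  -0.05    -0.15     0.70    -0.25]
  [  -0.20    -0.15    -0.05     0.80]
d = (I − A) x:
  d_1 = (+0.80)·310 + (-0.30)·130 + (-0.05)·260 + (-0.25)·270 = 128.50
  d_2 = (-0.10)·310 + (+0.90)·130 + (-0.15)·260 + (-0.15)·270 = 6.50
  d_3 = (-0.05)·310 + (-0.15)·130 + (+0.70)·260 + (-0.25)·270 = 79.50
  d_4 = (-0.20)·310 + (-0.15)·130 + (-0.05)·260 + (+0.80)·270 = 121.50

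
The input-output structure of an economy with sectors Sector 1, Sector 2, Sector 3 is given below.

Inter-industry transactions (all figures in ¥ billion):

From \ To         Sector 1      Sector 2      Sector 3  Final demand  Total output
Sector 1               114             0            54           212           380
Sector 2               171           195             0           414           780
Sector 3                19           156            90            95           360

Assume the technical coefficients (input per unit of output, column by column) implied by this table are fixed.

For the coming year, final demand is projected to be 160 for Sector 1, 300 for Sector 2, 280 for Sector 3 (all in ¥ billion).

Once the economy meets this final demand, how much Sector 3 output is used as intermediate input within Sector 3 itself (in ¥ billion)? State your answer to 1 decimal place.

z_33 = 139.7

Technical coefficients a_ij = z_ij / X_j:
  a_11 = 114/380 = 0.30, a_21 = 171/380 = 0.45, a_31 = 19/380 = 0.05
  a_12 = 0/780 = 0.00, a_22 = 195/780 = 0.25, a_32 = 156/780 = 0.20
  a_13 = 54/360 = 0.15, a_23 = 0/360 = 0.00, a_33 = 90/360 = 0.25
I − A =
  [   0.70     0.00    -0.15]
  [  -0.45     0.75     0.00]
  [  -0.05    -0.20     0.75]
Cofactors of I−A, C_ij = (−1)^(i+j)·(minor ij) (rows/columns in the sector order above):
  C_11 = (0.75)(0.75) − (0.00)(-0.20) = 0.5625
  C_12 = −[(-0.45)(0.75) − (0.00)(-0.05)] = 0.3375
  C_13 = (-0.45)(-0.20) − (0.75)(-0.05) = 0.1275
  C_21 = −[(0.00)(0.75) − (-0.15)(-0.20)] = 0.0300
  C_22 = (0.70)(0.75) − (-0.15)(-0.05) = 0.5175
  C_23 = −[(0.70)(-0.20) − (0.00)(-0.05)] = 0.1400
  C_31 = (0.00)(0.00) − (-0.15)(0.75) = 0.1125
  C_32 = −[(0.70)(0.00) − (-0.15)(-0.45)] = 0.0675
  C_33 = (0.70)(0.75) − (0.00)(-0.45) = 0.5250
det(I−A) = Σ_j (I−A)_1j·C_1j = (0.70)(0.5625) + (0.00)(0.3375) + (-0.15)(0.1275) = 0.374625
adj(I−A) = Cᵀ =
  [ 0.5625   0.0300   0.1125]
  [ 0.3375   0.5175   0.0675]
  [ 0.1275   0.1400   0.5250]
(I − A)⁻¹ = adj(I−A) / det(I−A) ≈
  [   1.5015     0.0801     0.3003]
  [   0.9009     1.3814     0.1802]
  [   0.3403     0.3737     1.4014]
First solve x = (I − A)⁻¹ d = adj(I−A)·d / det(I−A); in particular x_3 = (0.1275·160 + 0.1400·300 + 0.5250·280) / 0.374625 = 209.40 / 0.374625 ≈ 558.959.
Intermediate flow from 3 to 3: z_33 = a_33 · x_3 = 0.25 × 209.40 / 0.374625 = 52.35 / 0.374625 ≈ 139.7.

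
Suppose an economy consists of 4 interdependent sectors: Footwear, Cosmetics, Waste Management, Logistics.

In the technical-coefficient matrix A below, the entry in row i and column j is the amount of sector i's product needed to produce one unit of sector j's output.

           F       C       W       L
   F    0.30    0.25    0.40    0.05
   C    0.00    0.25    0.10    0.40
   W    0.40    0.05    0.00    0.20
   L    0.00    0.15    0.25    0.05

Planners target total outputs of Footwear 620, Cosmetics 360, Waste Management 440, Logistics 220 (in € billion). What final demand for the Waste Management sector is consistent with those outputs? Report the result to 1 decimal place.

I − A =
  [   0.70    -0.25    -0.40    -0.05]
  [   0.00     0.75    -0.10    -0.40]
  [  -0.40    -0.05     1.00    -0.20]
  [   0.00    -0.15    -0.25     0.95]
d = (I − A) x:
  d_F = (+0.70)·620 + (-0.25)·360 + (-0.40)·440 + (-0.05)·220 = 157.0
  d_C = (+0.00)·620 + (+0.75)·360 + (-0.10)·440 + (-0.40)·220 = 138.0
  d_W = (-0.40)·620 + (-0.05)·360 + (+1.00)·440 + (-0.20)·220 = 130.0
  d_L = (+0.00)·620 + (-0.15)·360 + (-0.25)·440 + (+0.95)·220 = 45.0

d_W = 130.0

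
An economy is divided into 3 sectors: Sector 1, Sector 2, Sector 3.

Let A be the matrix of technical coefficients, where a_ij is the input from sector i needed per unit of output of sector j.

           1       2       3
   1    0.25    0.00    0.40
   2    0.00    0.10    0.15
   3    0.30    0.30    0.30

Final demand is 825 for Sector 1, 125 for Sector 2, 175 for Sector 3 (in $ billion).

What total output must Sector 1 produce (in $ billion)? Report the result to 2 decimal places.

x_1 = 1695.01

I − A =
  [   0.75     0.00    -0.40]
  [   0.00     0.90    -0.15]
  [  -0.30    -0.30     0.70]
Cofactors of I−A, C_ij = (−1)^(i+j)·(minor ij) (rows/columns in the sector order above):
  C_11 = (0.90)(0.70) − (-0.15)(-0.30) = 0.5850
  C_12 = −[(0.00)(0.70) − (-0.15)(-0.30)] = 0.0450
  C_13 = (0.00)(-0.30) − (0.90)(-0.30) = 0.2700
  C_21 = −[(0.00)(0.70) − (-0.40)(-0.30)] = 0.1200
  C_22 = (0.75)(0.70) − (-0.40)(-0.30) = 0.4050
  C_23 = −[(0.75)(-0.30) − (0.00)(-0.30)] = 0.2250
  C_31 = (0.00)(-0.15) − (-0.40)(0.90) = 0.3600
  C_32 = −[(0.75)(-0.15) − (-0.40)(0.00)] = 0.1125
  C_33 = (0.75)(0.90) − (0.00)(0.00) = 0.6750
det(I−A) = Σ_j (I−A)_1j·C_1j = (0.75)(0.5850) + (0.00)(0.0450) + (-0.40)(0.2700) = 0.33075
adj(I−A) = Cᵀ =
  [ 0.5850   0.1200   0.3600]
  [ 0.0450   0.4050   0.1125]
  [ 0.2700   0.2250   0.6750]
(I − A)⁻¹ = adj(I−A) / det(I−A) ≈
  [   1.7687     0.3628     1.0884]
  [   0.1361     1.2245     0.3401]
  [   0.8163     0.6803     2.0408]
x = (I − A)⁻¹ d = adj(I−A)·d / det(I−A), with det(I−A) = 0.33075:
  x_1 = (0.5850·825 + 0.1200·125 + 0.3600·175) / 0.33075 = 560.625 / 0.33075 ≈ 1695.01
  x_2 = (0.0450·825 + 0.4050·125 + 0.1125·175) / 0.33075 = 107.4375 / 0.33075 ≈ 324.83
  x_3 = (0.2700·825 + 0.2250·125 + 0.6750·175) / 0.33075 = 369.00 / 0.33075 ≈ 1115.65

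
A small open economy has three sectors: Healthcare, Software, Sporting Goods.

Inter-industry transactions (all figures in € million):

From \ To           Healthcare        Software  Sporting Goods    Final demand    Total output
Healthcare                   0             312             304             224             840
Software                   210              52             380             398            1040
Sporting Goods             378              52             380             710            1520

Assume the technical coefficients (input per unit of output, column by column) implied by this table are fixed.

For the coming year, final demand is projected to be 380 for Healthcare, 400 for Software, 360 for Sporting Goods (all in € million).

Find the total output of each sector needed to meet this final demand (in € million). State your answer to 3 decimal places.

x_1 = 872.414, x_2 = 931.034, x_3 = 1065.517

Technical coefficients a_ij = z_ij / X_j:
  a_11 = 0/840 = 0.00, a_21 = 210/840 = 0.25, a_31 = 378/840 = 0.45
  a_12 = 312/1040 = 0.30, a_22 = 52/1040 = 0.05, a_32 = 52/1040 = 0.05
  a_13 = 304/1520 = 0.20, a_23 = 380/1520 = 0.25, a_33 = 380/1520 = 0.25
I − A =
  [   1.00    -0.30    -0.20]
  [  -0.25     0.95    -0.25]
  [  -0.45    -0.05     0.75]
Cofactors of I−A, C_ij = (−1)^(i+j)·(minor ij) (rows/columns in the sector order above):
  C_11 = (0.95)(0.75) − (-0.25)(-0.05) = 0.7000
  C_12 = −[(-0.25)(0.75) − (-0.25)(-0.45)] = 0.3000
  C_13 = (-0.25)(-0.05) − (0.95)(-0.45) = 0.4400
  C_21 = −[(-0.30)(0.75) − (-0.20)(-0.05)] = 0.2350
  C_22 = (1.00)(0.75) − (-0.20)(-0.45) = 0.6600
  C_23 = −[(1.00)(-0.05) − (-0.30)(-0.45)] = 0.1850
  C_31 = (-0.30)(-0.25) − (-0.20)(0.95) = 0.2650
  C_32 = −[(1.00)(-0.25) − (-0.20)(-0.25)] = 0.3000
  C_33 = (1.00)(0.95) − (-0.30)(-0.25) = 0.8750
det(I−A) = Σ_j (I−A)_1j·C_1j = (1.00)(0.7000) + (-0.30)(0.3000) + (-0.20)(0.4400) = 0.5220
adj(I−A) = Cᵀ =
  [ 0.7000   0.2350   0.2650]
  [ 0.3000   0.6600   0.3000]
  [ 0.4400   0.1850   0.8750]
(I − A)⁻¹ = adj(I−A) / det(I−A) ≈
  [   1.3410     0.4502     0.5077]
  [   0.5747     1.2644     0.5747]
  [   0.8429     0.3544     1.6762]
x = (I − A)⁻¹ d = adj(I−A)·d / det(I−A), with det(I−A) = 0.5220:
  x_1 = (0.7000·380 + 0.2350·400 + 0.2650·360) / 0.5220 = 455.40 / 0.5220 ≈ 872.414
  x_2 = (0.3000·380 + 0.6600·400 + 0.3000·360) / 0.5220 = 486.00 / 0.5220 ≈ 931.034
  x_3 = (0.4400·380 + 0.1850·400 + 0.8750·360) / 0.5220 = 556.20 / 0.5220 ≈ 1065.517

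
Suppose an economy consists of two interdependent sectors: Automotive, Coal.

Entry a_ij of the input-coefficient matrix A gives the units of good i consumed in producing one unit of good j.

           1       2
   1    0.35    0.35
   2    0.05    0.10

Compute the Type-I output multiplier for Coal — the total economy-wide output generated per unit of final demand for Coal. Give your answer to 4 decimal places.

m_2 = 1.7621

I − A =
  [   0.65    -0.35]
  [  -0.05     0.90]
det(I−A) = (0.65)(0.90) − (-0.35)(-0.05) = 0.5675
adj(I−A) = [[0.90, 0.35], [0.05, 0.65]]
(I − A)⁻¹ = adj(I−A) / det(I−A) ≈
  [   1.58590     0.61674]
  [   0.08811     1.14537]
The output multiplier for sector j is the column-j sum of the Leontief inverse (I − A)⁻¹ = adj(I−A) / det(I−A).
Column 2 of adj(I−A): (0.35, 0.65); det(I−A) = 0.5675.
m_2 = (0.35 + 0.65) / 0.5675 = 1.00 / 0.5675 ≈ 1.7621.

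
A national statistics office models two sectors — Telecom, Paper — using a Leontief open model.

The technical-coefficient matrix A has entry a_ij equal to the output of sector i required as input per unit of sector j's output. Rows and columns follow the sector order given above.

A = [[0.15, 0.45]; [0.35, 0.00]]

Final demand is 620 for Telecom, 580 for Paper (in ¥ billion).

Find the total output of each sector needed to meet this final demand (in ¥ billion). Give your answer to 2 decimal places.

x_1 = 1272.20, x_2 = 1025.27

I − A =
  [   0.85    -0.45]
  [  -0.35     1.00]
det(I−A) = (0.85)(1.00) − (-0.45)(-0.35) = 0.6925
adj(I−A) = [[1.00, 0.45], [0.35, 0.85]]
(I − A)⁻¹ = adj(I−A) / det(I−A) ≈
  [   1.4440     0.6498]
  [   0.5054     1.2274]
x = (I − A)⁻¹ d = adj(I−A)·d / det(I−A), with det(I−A) = 0.6925:
  x_1 = (1.00·620 + 0.45·580) / 0.6925 = 881.00 / 0.6925 ≈ 1272.20
  x_2 = (0.35·620 + 0.85·580) / 0.6925 = 710.00 / 0.6925 ≈ 1025.27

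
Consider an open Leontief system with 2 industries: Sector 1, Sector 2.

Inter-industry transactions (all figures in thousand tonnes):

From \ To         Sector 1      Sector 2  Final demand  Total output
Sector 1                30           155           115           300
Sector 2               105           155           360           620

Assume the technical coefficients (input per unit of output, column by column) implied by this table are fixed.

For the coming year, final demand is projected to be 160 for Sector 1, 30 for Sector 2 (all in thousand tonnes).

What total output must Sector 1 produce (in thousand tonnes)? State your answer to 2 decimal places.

Technical coefficients a_ij = z_ij / X_j:
  a_11 = 30/300 = 0.10, a_21 = 105/300 = 0.35
  a_12 = 155/620 = 0.25, a_22 = 155/620 = 0.25
I − A =
  [   0.90    -0.25]
  [  -0.35     0.75]
det(I−A) = (0.90)(0.75) − (-0.25)(-0.35) = 0.5875
adj(I−A) = [[0.75, 0.25], [0.35, 0.90]]
(I − A)⁻¹ = adj(I−A) / det(I−A) ≈
  [   1.2766     0.4255]
  [   0.5957     1.5319]
x = (I − A)⁻¹ d = adj(I−A)·d / det(I−A), with det(I−A) = 0.5875:
  x_1 = (0.75·160 + 0.25·30) / 0.5875 = 127.50 / 0.5875 ≈ 217.02
  x_2 = (0.35·160 + 0.90·30) / 0.5875 = 83.00 / 0.5875 ≈ 141.28

x_1 = 217.02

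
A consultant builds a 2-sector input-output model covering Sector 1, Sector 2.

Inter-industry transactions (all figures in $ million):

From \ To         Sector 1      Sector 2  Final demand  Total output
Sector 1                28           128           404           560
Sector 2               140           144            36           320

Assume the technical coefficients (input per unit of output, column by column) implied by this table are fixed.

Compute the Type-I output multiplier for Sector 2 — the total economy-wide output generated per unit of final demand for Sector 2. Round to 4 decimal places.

Technical coefficients a_ij = z_ij / X_j:
  a_11 = 28/560 = 0.05, a_21 = 140/560 = 0.25
  a_12 = 128/320 = 0.40, a_22 = 144/320 = 0.45
I − A =
  [   0.95    -0.40]
  [  -0.25     0.55]
det(I−A) = (0.95)(0.55) − (-0.40)(-0.25) = 0.4225
adj(I−A) = [[0.55, 0.40], [0.25, 0.95]]
(I − A)⁻¹ = adj(I−A) / det(I−A) ≈
  [   1.30178     0.94675]
  [   0.59172     2.24852]
The output multiplier for sector j is the column-j sum of the Leontief inverse (I − A)⁻¹ = adj(I−A) / det(I−A).
Column 2 of adj(I−A): (0.40, 0.95); det(I−A) = 0.4225.
m_2 = (0.40 + 0.95) / 0.4225 = 1.35 / 0.4225 ≈ 3.1953.

m_2 = 3.1953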